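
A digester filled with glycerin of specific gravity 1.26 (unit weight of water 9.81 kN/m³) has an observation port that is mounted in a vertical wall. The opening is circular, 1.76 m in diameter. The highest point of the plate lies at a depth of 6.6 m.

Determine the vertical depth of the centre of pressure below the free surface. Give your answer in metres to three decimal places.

h_p = 7.506 m

γ = 1.26 × 9.81 = 12.3606 kN/m³.
The centroid is at the centre, 0.88 m below the top of the plate, so the centroid depth is h_c = 6.6 + 0.88 = 7.48 m.
A = π(0.88)² = 2.43285 m².
Resultant F = γ·h_c·A = 12.3606 × 7.48 × 2.43285 = 224.935 kN.
I_c = πr⁴/4 = π × 0.88⁴/4 = 0.471 m⁴.
Centre of pressure: y_p = y_c + I_c/(y_c·A) = 7.48 + 0.471/(7.48 × 2.43285) = 7.48 + 0.0258824 = 7.50588 m along the plane.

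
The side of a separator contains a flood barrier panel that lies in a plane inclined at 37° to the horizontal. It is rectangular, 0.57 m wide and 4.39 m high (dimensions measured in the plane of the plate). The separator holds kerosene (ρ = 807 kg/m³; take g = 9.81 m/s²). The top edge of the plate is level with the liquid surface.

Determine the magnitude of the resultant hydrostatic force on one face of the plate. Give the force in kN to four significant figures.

γ = ρg = 807 × 9.81 / 1000 = 7.91667 kN/m³.
Let θ = 37° be the plate's angle to the horizontal; measure y along the incline from where the plane meets the free surface. Vertical depth h = y·sinθ with sinθ = 0.601815.
The centroid lies 4.39/2 = 2.195 m below the top edge, so y_c = 2.195 m and h_c = 2.195 × 0.601815 = 1.32098 m.
A = 0.57 × 4.39 = 2.5023 m².
Resultant F = γ·h_c·A = 7.91667 × 1.32098 × 2.5023 = 26.1685 kN.

F ≈ 26.17 kN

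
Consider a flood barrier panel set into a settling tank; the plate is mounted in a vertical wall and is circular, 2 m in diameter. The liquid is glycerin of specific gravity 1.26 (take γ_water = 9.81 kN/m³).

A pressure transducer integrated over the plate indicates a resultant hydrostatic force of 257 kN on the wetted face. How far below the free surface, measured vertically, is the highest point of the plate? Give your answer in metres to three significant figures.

d_top ≈ 5.62 m

γ = 1.26 × 9.81 = 12.3606 kN/m³.
A = π(1)² = 3.14159 m².
From F = γ·h_c·A, the centroid depth is h_c = 257/(12.3606 × 3.14159) = 6.61826 m.
The centroid is at the centre, 1 m below the top of the plate, so the highest point sits at h_top = 6.61826 − 1 = 5.61826 m below the surface.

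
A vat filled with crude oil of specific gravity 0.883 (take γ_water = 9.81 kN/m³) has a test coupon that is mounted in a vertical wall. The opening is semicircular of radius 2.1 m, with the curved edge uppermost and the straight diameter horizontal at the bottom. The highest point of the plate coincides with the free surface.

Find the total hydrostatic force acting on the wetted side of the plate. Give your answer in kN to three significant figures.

F ≈ 72.5 kN

γ = 0.883 × 9.81 = 8.66223 kN/m³.
The centroid lies 4r/(3π) = 0.891268 m above the diameter, so r − 4r/(3π) = 2.1 − 0.891268 = 1.20873 m below the topmost point, so the centroid depth is h_c = 1.20873 m.
A = πr²/2 = π × 2.1²/2 = 6.92721 m².
Resultant F = γ·h_c·A = 8.66223 × 1.20873 × 6.92721 = 72.5299 kN.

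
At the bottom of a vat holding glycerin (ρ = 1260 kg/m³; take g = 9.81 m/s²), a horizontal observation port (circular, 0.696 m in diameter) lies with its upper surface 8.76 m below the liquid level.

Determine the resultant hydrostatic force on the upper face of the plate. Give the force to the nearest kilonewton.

γ = ρg = 1260 × 9.81 / 1000 = 12.3606 kN/m³.
The plate is horizontal, so pressure is uniform at p = γ·h = 12.3606 × 8.76 = 108.279 kN/m².
A = π(0.348)² = 0.380459 m².
F = p·A = 108.279 × 0.380459 = 41.1957 kN.

F ≈ 41 kN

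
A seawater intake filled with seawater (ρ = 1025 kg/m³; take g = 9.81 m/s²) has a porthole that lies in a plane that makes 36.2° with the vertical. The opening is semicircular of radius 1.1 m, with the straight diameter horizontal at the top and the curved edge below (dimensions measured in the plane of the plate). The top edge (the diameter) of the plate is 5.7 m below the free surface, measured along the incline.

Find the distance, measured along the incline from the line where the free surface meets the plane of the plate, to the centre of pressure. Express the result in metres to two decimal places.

γ = ρg = 1025 × 9.81 / 1000 = 10.05525 kN/m³.
The plate makes 36.2° with the vertical, i.e. θ = 90° − 36.2° = 53.8° to the horizontal. Measuring y along the incline from the free-surface line, vertical depth h = y·sinθ with sinθ = 0.806960.
The centroid of a semicircle lies 4r/(3π) = 0.466854 m from the diameter, here below the top edge, so y_c = 5.7 + 0.466854 = 6.16685 m and h_c = 6.16685 × 0.806960 = 4.9764 m.
A = πr²/2 = π × 1.1²/2 = 1.90066 m².
Resultant F = γ·h_c·A = 10.05525 × 4.9764 × 1.90066 = 95.107 kN.
I_c = (π/8 − 8/(9π))·r⁴ = 0.109757 × 1.1⁴ = 0.160695 m⁴.
Centre of pressure: y_p = y_c + I_c/(y_c·A) = 6.16685 + 0.160695/(6.16685 × 1.90066) = 6.16685 + 0.0137099 = 6.18056 m along the plane.

y_p = 6.18 m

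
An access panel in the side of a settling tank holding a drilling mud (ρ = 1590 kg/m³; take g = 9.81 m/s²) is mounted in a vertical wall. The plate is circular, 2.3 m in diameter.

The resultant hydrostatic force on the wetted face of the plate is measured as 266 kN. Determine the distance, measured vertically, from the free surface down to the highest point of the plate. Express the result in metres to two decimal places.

γ = ρg = 1590 × 9.81 / 1000 = 15.5979 kN/m³.
A = π(1.15)² = 4.15476 m².
From F = γ·h_c·A, the centroid depth is h_c = 266/(15.5979 × 4.15476) = 4.10459 m.
The centroid is at the centre, 1.15 m below the top of the plate, so the highest point sits at h_top = 4.10459 − 1.15 = 2.95459 m below the surface.

d_top ≈ 2.95 m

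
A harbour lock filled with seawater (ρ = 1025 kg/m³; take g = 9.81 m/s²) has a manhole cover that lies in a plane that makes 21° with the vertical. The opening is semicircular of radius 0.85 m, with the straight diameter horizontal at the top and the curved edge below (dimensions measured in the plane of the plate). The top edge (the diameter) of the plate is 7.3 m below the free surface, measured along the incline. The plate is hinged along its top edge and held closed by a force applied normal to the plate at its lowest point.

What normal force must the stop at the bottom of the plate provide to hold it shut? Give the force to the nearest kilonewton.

γ = ρg = 1025 × 9.81 / 1000 = 10.05525 kN/m³.
The plate makes 21° with the vertical, i.e. θ = 90° − 21° = 69° to the horizontal. Measuring y along the incline from the free-surface line, vertical depth h = y·sinθ with sinθ = 0.933580.
The centroid of a semicircle lies 4r/(3π) = 0.360751 m from the diameter, here below the top edge, so y_c = 7.3 + 0.360751 = 7.66075 m and h_c = 7.66075 × 0.933580 = 7.15192 m.
A = πr²/2 = π × 0.85²/2 = 1.1349 m².
Resultant F = γ·h_c·A = 10.05525 × 7.15192 × 1.1349 = 81.6156 kN.
I_c = (π/8 − 8/(9π))·r⁴ = 0.109757 × 0.85⁴ = 0.0572938 m⁴.
Centre of pressure: y_p = y_c + I_c/(y_c·A) = 7.66075 + 0.0572938/(7.66075 × 1.1349) = 7.66075 + 0.0065899 = 7.66734 m along the plane.
The resultant acts 0.360751 + 0.0065899 = 0.367341 m (along the plate) below the hinge at the top edge, so the moment about the hinge is M = F × 0.367341 = 81.6156 × 0.367341 = 29.9808 kN·m.
A normal force at the bottom, 0.85 m from the hinge, must supply this moment: P = 29.9808/0.85 = 35.2715 kN.

P ≈ 35 kN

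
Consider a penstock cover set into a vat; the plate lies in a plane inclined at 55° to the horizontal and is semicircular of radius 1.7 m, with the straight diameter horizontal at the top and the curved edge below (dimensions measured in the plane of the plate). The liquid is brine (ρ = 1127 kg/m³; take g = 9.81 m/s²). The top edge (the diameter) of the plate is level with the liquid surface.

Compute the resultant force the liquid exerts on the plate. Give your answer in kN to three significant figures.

γ = ρg = 1127 × 9.81 / 1000 = 11.05587 kN/m³.
Let θ = 55° be the plate's angle to the horizontal; measure y along the incline from where the plane meets the free surface. Vertical depth h = y·sinθ with sinθ = 0.819152.
The centroid of a semicircle lies 4r/(3π) = 0.721502 m from the diameter, here below the top edge, so y_c = 0.721502 m and h_c = 0.721502 × 0.819152 = 0.59102 m.
A = πr²/2 = π × 1.7²/2 = 4.5396 m².
Resultant F = γ·h_c·A = 11.05587 × 0.59102 × 4.5396 = 29.6628 kN.

F ≈ 29.7 kN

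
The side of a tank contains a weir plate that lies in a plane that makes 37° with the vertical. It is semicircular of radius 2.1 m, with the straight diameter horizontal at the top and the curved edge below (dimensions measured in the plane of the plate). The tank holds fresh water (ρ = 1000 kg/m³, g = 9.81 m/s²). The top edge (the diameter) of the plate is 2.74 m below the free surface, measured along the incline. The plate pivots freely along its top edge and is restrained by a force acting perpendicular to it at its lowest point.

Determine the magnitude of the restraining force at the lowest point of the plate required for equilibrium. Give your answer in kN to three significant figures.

γ = ρg = 1000 × 9.81 = 9810 N/m³ = 9.81 kN/m³.
The plate makes 37° with the vertical, i.e. θ = 90° − 37° = 53° to the horizontal. Measuring y along the incline from the free-surface line, vertical depth h = y·sinθ with sinθ = 0.798636.
The centroid of a semicircle lies 4r/(3π) = 0.891268 m from the diameter, here below the top edge, so y_c = 2.74 + 0.891268 = 3.63127 m and h_c = 3.63127 × 0.798636 = 2.90006 m.
A = πr²/2 = π × 2.1²/2 = 6.92721 m².
Resultant F = γ·h_c·A = 9.81 × 2.90006 × 6.92721 = 197.076 kN.
I_c = (π/8 − 8/(9π))·r⁴ = 0.109757 × 2.1⁴ = 2.13457 m⁴.
Centre of pressure: y_p = y_c + I_c/(y_c·A) = 3.63127 + 2.13457/(3.63127 × 6.92721) = 3.63127 + 0.0848581 = 3.71613 m along the plane.
The resultant acts 0.891268 + 0.0848581 = 0.976126 m (along the plate) below the hinge at the top edge, so the moment about the hinge is M = F × 0.976126 = 197.076 × 0.976126 = 192.371 kN·m.
A normal force at the bottom, 2.1 m from the hinge, must supply this moment: P = 192.371/2.1 = 91.6052 kN.

P ≈ 91.6 kN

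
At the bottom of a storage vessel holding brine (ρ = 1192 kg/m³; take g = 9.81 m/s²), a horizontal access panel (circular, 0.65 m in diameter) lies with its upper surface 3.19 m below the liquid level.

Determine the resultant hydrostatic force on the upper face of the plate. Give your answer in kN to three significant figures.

γ = ρg = 1192 × 9.81 / 1000 = 11.69352 kN/m³.
The plate is horizontal, so pressure is uniform at p = γ·h = 11.69352 × 3.19 = 37.3023 kN/m².
A = π(0.325)² = 0.331831 m².
F = p·A = 37.3023 × 0.331831 = 12.3781 kN.

F ≈ 12.4 kN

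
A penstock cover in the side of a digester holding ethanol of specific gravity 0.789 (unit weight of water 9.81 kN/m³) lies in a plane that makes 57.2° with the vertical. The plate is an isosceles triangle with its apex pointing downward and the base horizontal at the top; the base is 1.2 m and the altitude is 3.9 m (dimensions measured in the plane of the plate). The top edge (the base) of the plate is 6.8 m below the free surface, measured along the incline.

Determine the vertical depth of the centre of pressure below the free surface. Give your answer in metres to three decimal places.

h_p = 4.444 m

γ = 0.789 × 9.81 = 7.74009 kN/m³.
The plate makes 57.2° with the vertical, i.e. θ = 90° − 57.2° = 32.8° to the horizontal. Measuring y along the incline from the free-surface line, vertical depth h = y·sinθ with sinθ = 0.541708.
With the apex down, the centroid sits h/3 = 3.9/3 = 1.3 m below the base (the top edge), so y_c = 6.8 + 1.3 = 8.1 m and h_c = 8.1 × 0.541708 = 4.38783 m.
A = ½ × 1.2 × 3.9 = 2.34 m².
Resultant F = γ·h_c·A = 7.74009 × 4.38783 × 2.34 = 79.4715 kN.
I_c = b·h³/36 = 1.2 × 3.9³/36 = 1.9773 m⁴.
Centre of pressure: y_p = y_c + I_c/(y_c·A) = 8.1 + 1.9773/(8.1 × 2.34) = 8.1 + 0.104321 = 8.20432 m along the plane.
Vertically, h_p = y_p·sinθ = 8.20432 × 0.541708 = 4.44435 m.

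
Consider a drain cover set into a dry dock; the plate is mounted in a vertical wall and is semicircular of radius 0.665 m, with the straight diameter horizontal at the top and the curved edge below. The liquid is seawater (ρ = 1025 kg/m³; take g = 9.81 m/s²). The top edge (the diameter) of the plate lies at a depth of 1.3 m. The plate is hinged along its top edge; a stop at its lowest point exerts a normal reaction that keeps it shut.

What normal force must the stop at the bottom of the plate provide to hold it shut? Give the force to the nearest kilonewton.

γ = ρg = 1025 × 9.81 / 1000 = 10.05525 kN/m³.
The centroid of a semicircle lies 4r/(3π) = 0.282235 m from the diameter, here below the top edge, so the centroid depth is h_c = 1.3 + 0.282235 = 1.58224 m.
A = πr²/2 = π × 0.665²/2 = 0.694645 m².
Resultant F = γ·h_c·A = 10.05525 × 1.58224 × 0.694645 = 11.0517 kN.
I_c = (π/8 − 8/(9π))·r⁴ = 0.109757 × 0.665⁴ = 0.0214644 m⁴.
Centre of pressure: y_p = y_c + I_c/(y_c·A) = 1.58224 + 0.0214644/(1.58224 × 0.694645) = 1.58224 + 0.0195292 = 1.60177 m along the plane.
The resultant acts 0.282235 + 0.0195292 = 0.301764 m (along the plate) below the hinge at the top edge, so the moment about the hinge is M = F × 0.301764 = 11.0517 × 0.301764 = 3.33501 kN·m.
A normal force at the bottom, 0.665 m from the hinge, must supply this moment: P = 3.33501/0.665 = 5.01505 kN.

P ≈ 5 kN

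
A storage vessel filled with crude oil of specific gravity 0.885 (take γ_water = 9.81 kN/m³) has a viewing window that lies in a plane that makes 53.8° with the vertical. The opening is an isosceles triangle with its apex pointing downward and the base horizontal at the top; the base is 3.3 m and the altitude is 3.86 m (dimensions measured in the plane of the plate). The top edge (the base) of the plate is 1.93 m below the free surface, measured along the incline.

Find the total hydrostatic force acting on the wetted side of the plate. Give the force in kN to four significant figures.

F ≈ 105.0 kN

γ = 0.885 × 9.81 = 8.68185 kN/m³.
The plate makes 53.8° with the vertical, i.e. θ = 90° − 53.8° = 36.2° to the horizontal. Measuring y along the incline from the free-surface line, vertical depth h = y·sinθ with sinθ = 0.590606.
With the apex down, the centroid sits h/3 = 3.86/3 = 1.28667 m below the base (the top edge), so y_c = 1.93 + 1.28667 = 3.21667 m and h_c = 3.21667 × 0.590606 = 1.89978 m.
A = ½ × 3.3 × 3.86 = 6.369 m².
Resultant F = γ·h_c·A = 8.68185 × 1.89978 × 6.369 = 105.048 kN.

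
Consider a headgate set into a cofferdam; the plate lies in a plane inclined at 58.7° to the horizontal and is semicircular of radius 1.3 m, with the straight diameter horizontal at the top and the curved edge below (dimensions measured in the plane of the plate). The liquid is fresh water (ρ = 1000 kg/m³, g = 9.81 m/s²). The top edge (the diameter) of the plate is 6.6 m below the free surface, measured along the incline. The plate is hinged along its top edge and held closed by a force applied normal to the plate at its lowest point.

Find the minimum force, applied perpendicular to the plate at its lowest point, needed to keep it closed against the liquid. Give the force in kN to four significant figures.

γ = ρg = 1000 × 9.81 = 9810 N/m³ = 9.81 kN/m³.
Let θ = 58.7° be the plate's angle to the horizontal; measure y along the incline from where the plane meets the free surface. Vertical depth h = y·sinθ with sinθ = 0.854459.
The centroid of a semicircle lies 4r/(3π) = 0.551737 m from the diameter, here below the top edge, so y_c = 6.6 + 0.551737 = 7.15174 m and h_c = 7.15174 × 0.854459 = 6.11087 m.
A = πr²/2 = π × 1.3²/2 = 2.65465 m².
Resultant F = γ·h_c·A = 9.81 × 6.11087 × 2.65465 = 159.14 kN.
I_c = (π/8 − 8/(9π))·r⁴ = 0.109757 × 1.3⁴ = 0.313477 m⁴.
Centre of pressure: y_p = y_c + I_c/(y_c·A) = 7.15174 + 0.313477/(7.15174 × 2.65465) = 7.15174 + 0.0165115 = 7.16825 m along the plane.
The resultant acts 0.551737 + 0.0165115 = 0.568249 m (along the plate) below the hinge at the top edge, so the moment about the hinge is M = F × 0.568249 = 159.14 × 0.568249 = 90.4311 kN·m.
A normal force at the bottom, 1.3 m from the hinge, must supply this moment: P = 90.4311/1.3 = 69.5624 kN.

P ≈ 69.56 kN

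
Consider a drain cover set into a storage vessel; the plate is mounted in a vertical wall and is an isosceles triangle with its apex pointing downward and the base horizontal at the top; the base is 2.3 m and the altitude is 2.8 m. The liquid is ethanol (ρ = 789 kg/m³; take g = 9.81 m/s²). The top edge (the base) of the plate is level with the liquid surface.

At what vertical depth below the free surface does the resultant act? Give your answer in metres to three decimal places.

γ = ρg = 789 × 9.81 / 1000 = 7.74009 kN/m³.
With the apex down, the centroid sits h/3 = 2.8/3 = 0.933333 m below the base (the top edge), so the centroid depth is h_c = 0.933333 m.
A = ½ × 2.3 × 2.8 = 3.22 m².
Resultant F = γ·h_c·A = 7.74009 × 0.933333 × 3.22 = 23.2615 kN.
I_c = b·h³/36 = 2.3 × 2.8³/36 = 1.40249 m⁴.
Centre of pressure: y_p = y_c + I_c/(y_c·A) = 0.933333 + 1.40249/(0.933333 × 3.22) = 0.933333 + 0.466667 = 1.4 m along the plane.

h_p = 1.400 m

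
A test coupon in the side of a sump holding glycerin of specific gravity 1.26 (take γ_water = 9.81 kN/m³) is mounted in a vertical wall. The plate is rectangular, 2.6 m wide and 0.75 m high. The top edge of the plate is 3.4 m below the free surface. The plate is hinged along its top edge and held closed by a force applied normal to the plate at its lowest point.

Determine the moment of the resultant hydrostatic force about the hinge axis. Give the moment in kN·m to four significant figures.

γ = 1.26 × 9.81 = 12.3606 kN/m³.
The centroid lies 0.75/2 = 0.375 m below the top edge, so the centroid depth is h_c = 3.4 + 0.375 = 3.775 m.
A = 2.6 × 0.75 = 1.95 m².
Resultant F = γ·h_c·A = 12.3606 × 3.775 × 1.95 = 90.9895 kN.
I_c = b·h³/12 = 2.6 × 0.75³/12 = 0.0914063 m⁴.
Centre of pressure: y_p = y_c + I_c/(y_c·A) = 3.775 + 0.0914063/(3.775 × 1.95) = 3.775 + 0.0124172 = 3.78742 m along the plane.
The resultant acts 0.375 + 0.0124172 = 0.387417 m (along the plate) below the hinge at the top edge, so the moment about the hinge is M = F × 0.387417 = 90.9895 × 0.387417 = 35.2509 kN·m.

M ≈ 35.25 kN·m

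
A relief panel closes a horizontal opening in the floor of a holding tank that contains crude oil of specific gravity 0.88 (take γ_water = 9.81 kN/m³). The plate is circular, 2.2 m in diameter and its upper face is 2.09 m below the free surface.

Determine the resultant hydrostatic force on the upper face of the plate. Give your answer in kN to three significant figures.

F ≈ 68.6 kN

γ = 0.88 × 9.81 = 8.6328 kN/m³.
The plate is horizontal, so pressure is uniform at p = γ·h = 8.6328 × 2.09 = 18.0426 kN/m².
A = π(1.1)² = 3.80133 m².
F = p·A = 18.0426 × 3.80133 = 68.5859 kN.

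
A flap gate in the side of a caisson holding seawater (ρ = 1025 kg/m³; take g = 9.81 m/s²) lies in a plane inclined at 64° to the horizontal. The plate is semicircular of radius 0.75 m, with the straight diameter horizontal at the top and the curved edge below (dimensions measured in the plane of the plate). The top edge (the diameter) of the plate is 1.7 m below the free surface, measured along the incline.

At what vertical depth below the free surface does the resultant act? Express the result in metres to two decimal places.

h_p = 1.83 m

γ = ρg = 1025 × 9.81 / 1000 = 10.05525 kN/m³.
Let θ = 64° be the plate's angle to the horizontal; measure y along the incline from where the plane meets the free surface. Vertical depth h = y·sinθ with sinθ = 0.898794.
The centroid of a semicircle lies 4r/(3π) = 0.31831 m from the diameter, here below the top edge, so y_c = 1.7 + 0.31831 = 2.01831 m and h_c = 2.01831 × 0.898794 = 1.81404 m.
A = πr²/2 = π × 0.75²/2 = 0.883573 m².
Resultant F = γ·h_c·A = 10.05525 × 1.81404 × 0.883573 = 16.1169 kN.
I_c = (π/8 − 8/(9π))·r⁴ = 0.109757 × 0.75⁴ = 0.0347278 m⁴.
Centre of pressure: y_p = y_c + I_c/(y_c·A) = 2.01831 + 0.0347278/(2.01831 × 0.883573) = 2.01831 + 0.0194736 = 2.03778 m along the plane.
Vertically, h_p = y_p·sinθ = 2.03778 × 0.898794 = 1.83154 m.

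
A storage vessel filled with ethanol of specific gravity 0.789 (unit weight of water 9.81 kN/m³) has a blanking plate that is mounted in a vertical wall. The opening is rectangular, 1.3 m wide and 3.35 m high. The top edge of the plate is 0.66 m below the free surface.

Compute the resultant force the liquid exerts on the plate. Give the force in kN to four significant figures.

γ = 0.789 × 9.81 = 7.74009 kN/m³.
The centroid lies 3.35/2 = 1.675 m below the top edge, so the centroid depth is h_c = 0.66 + 1.675 = 2.335 m.
A = 1.3 × 3.35 = 4.355 m².
Resultant F = γ·h_c·A = 7.74009 × 2.335 × 4.355 = 78.7084 kN.

F ≈ 78.71 kN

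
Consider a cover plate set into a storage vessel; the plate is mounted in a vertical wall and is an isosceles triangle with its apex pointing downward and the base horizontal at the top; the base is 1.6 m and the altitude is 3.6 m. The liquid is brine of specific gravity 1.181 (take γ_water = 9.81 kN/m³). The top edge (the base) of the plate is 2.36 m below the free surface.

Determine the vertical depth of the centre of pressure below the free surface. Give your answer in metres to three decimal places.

γ = 1.181 × 9.81 = 11.58561 kN/m³.
With the apex down, the centroid sits h/3 = 3.6/3 = 1.2 m below the base (the top edge), so the centroid depth is h_c = 2.36 + 1.2 = 3.56 m.
A = ½ × 1.6 × 3.6 = 2.88 m².
Resultant F = γ·h_c·A = 11.58561 × 3.56 × 2.88 = 118.785 kN.
I_c = b·h³/36 = 1.6 × 3.6³/36 = 2.0736 m⁴.
Centre of pressure: y_p = y_c + I_c/(y_c·A) = 3.56 + 2.0736/(3.56 × 2.88) = 3.56 + 0.202247 = 3.76225 m along the plane.

h_p = 3.762 m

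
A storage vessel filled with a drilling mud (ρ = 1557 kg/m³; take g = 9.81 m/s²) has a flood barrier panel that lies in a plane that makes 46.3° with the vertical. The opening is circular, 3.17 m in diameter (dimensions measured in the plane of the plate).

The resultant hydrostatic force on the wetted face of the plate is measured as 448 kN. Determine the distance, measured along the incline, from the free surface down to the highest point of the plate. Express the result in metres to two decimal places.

y_top ≈ 3.79 m

γ = ρg = 1557 × 9.81 / 1000 = 15.27417 kN/m³.
A = π(1.585)² = 7.89239 m².
From F = γ·h_c·A, the centroid depth is h_c = 448/(15.27417 × 7.89239) = 3.71631 m.
The plate makes 46.3° with the vertical, i.e. θ = 90° − 46.3° = 43.7° to the horizontal. Measuring y along the incline from the free-surface line, vertical depth h = y·sinθ with sinθ = 0.690882.
Along the incline, y_c = h_c/sinθ = 3.71631/0.690882 = 5.37908 m.
The centroid is at the centre, 1.585 m below the top of the plate, so the highest point sits at y_top = 5.37908 − 1.585 = 3.79408 m along the incline.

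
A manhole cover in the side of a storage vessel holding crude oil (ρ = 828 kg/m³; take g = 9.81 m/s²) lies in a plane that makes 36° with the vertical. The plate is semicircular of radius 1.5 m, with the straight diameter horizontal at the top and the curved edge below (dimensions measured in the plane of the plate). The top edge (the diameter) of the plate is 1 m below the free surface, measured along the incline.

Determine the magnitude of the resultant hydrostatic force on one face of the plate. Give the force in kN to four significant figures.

F ≈ 38.01 kN

γ = ρg = 828 × 9.81 / 1000 = 8.12268 kN/m³.
The plate makes 36° with the vertical, i.e. θ = 90° − 36° = 54° to the horizontal. Measuring y along the incline from the free-surface line, vertical depth h = y·sinθ with sinθ = 0.809017.
The centroid of a semicircle lies 4r/(3π) = 0.63662 m from the diameter, here below the top edge, so y_c = 1 + 0.63662 = 1.63662 m and h_c = 1.63662 × 0.809017 = 1.32405 m.
A = πr²/2 = π × 1.5²/2 = 3.53429 m².
Resultant F = γ·h_c·A = 8.12268 × 1.32405 × 3.53429 = 38.0107 kN.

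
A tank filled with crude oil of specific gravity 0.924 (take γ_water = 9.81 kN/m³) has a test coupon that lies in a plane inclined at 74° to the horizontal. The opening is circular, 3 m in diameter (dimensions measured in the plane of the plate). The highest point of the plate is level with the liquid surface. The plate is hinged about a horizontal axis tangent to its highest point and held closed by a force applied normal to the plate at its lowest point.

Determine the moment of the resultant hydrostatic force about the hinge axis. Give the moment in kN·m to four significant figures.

M ≈ 173.2 kN·m

γ = 0.924 × 9.81 = 9.06444 kN/m³.
Let θ = 74° be the plate's angle to the horizontal; measure y along the incline from where the plane meets the free surface. Vertical depth h = y·sinθ with sinθ = 0.961262.
The centroid is at the centre, 1.5 m below the top of the plate, so y_c = 1.5 m and h_c = 1.5 × 0.961262 = 1.44189 m.
A = π(1.5)² = 7.06858 m².
Resultant F = γ·h_c·A = 9.06444 × 1.44189 × 7.06858 = 92.3858 kN.
I_c = πr⁴/4 = π × 1.5⁴/4 = 3.97608 m⁴.
Centre of pressure: y_p = y_c + I_c/(y_c·A) = 1.5 + 3.97608/(1.5 × 7.06858) = 1.5 + 0.375 = 1.875 m along the plane.
The resultant acts 1.5 + 0.375 = 1.875 m (along the plate) below the hinge at the top edge, so the moment about the hinge is M = F × 1.875 = 92.3858 × 1.875 = 173.223 kN·m.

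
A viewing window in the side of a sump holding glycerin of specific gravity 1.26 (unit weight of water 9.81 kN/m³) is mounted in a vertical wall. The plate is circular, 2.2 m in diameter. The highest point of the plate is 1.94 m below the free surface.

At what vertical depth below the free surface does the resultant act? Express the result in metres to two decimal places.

h_p = 3.14 m

γ = 1.26 × 9.81 = 12.3606 kN/m³.
The centroid is at the centre, 1.1 m below the top of the plate, so the centroid depth is h_c = 1.94 + 1.1 = 3.04 m.
A = π(1.1)² = 3.80133 m².
Resultant F = γ·h_c·A = 12.3606 × 3.04 × 3.80133 = 142.84 kN.
I_c = πr⁴/4 = π × 1.1⁴/4 = 1.1499 m⁴.
Centre of pressure: y_p = y_c + I_c/(y_c·A) = 3.04 + 1.1499/(3.04 × 3.80133) = 3.04 + 0.0995064 = 3.13951 m along the plane.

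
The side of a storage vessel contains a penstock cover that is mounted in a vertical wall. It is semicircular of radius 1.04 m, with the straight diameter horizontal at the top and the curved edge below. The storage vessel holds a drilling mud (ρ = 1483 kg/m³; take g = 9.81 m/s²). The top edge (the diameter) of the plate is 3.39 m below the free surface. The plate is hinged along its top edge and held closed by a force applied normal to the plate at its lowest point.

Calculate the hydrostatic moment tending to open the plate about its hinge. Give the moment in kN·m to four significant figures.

M ≈ 43.67 kN·m

γ = ρg = 1483 × 9.81 / 1000 = 14.54823 kN/m³.
The centroid of a semicircle lies 4r/(3π) = 0.44139 m from the diameter, here below the top edge, so the centroid depth is h_c = 3.39 + 0.44139 = 3.83139 m.
A = πr²/2 = π × 1.04²/2 = 1.69897 m².
Resultant F = γ·h_c·A = 14.54823 × 3.83139 × 1.69897 = 94.7005 kN.
I_c = (π/8 − 8/(9π))·r⁴ = 0.109757 × 1.04⁴ = 0.1284 m⁴.
Centre of pressure: y_p = y_c + I_c/(y_c·A) = 3.83139 + 0.1284/(3.83139 × 1.69897) = 3.83139 + 0.0197253 = 3.85112 m along the plane.
The resultant acts 0.44139 + 0.0197253 = 0.461115 m (along the plate) below the hinge at the top edge, so the moment about the hinge is M = F × 0.461115 = 94.7005 × 0.461115 = 43.6678 kN·m.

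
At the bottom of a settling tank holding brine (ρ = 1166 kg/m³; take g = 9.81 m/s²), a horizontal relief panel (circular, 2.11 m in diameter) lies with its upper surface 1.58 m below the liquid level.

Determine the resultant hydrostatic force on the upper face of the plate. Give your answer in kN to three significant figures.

γ = ρg = 1166 × 9.81 / 1000 = 11.43846 kN/m³.
The plate is horizontal, so pressure is uniform at p = γ·h = 11.43846 × 1.58 = 18.0728 kN/m².
A = π(1.055)² = 3.49667 m².
F = p·A = 18.0728 × 3.49667 = 63.1946 kN.

F ≈ 63.2 kN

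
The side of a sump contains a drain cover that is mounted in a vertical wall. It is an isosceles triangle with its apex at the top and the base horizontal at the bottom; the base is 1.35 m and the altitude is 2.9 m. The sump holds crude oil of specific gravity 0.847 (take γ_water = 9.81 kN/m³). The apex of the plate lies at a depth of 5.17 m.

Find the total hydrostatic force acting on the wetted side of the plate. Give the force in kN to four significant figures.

γ = 0.847 × 9.81 = 8.30907 kN/m³.
With the apex up, the centroid sits 2h/3 = 2 × 2.9/3 = 1.93333 m below the apex, so the centroid depth is h_c = 5.17 + 1.93333 = 7.10333 m.
A = ½ × 1.35 × 2.9 = 1.9575 m².
Resultant F = γ·h_c·A = 8.30907 × 7.10333 × 1.9575 = 115.536 kN.

F ≈ 115.5 kN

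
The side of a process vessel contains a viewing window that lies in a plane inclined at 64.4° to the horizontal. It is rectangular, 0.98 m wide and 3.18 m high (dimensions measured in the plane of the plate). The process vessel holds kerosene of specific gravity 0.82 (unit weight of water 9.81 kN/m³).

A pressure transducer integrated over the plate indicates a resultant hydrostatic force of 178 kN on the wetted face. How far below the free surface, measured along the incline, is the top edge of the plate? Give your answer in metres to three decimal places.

y_top ≈ 6.283 m

γ = 0.82 × 9.81 = 8.0442 kN/m³.
A = 0.98 × 3.18 = 3.1164 m².
From F = γ·h_c·A, the centroid depth is h_c = 178/(8.0442 × 3.1164) = 7.10042 m.
Let θ = 64.4° be the plate's angle to the horizontal; measure y along the incline from where the plane meets the free surface. Vertical depth h = y·sinθ with sinθ = 0.901833.
Along the incline, y_c = h_c/sinθ = 7.10042/0.901833 = 7.87332 m.
The centroid lies 3.18/2 = 1.59 m below the top edge, so the top edge sits at y_top = 7.87332 − 1.59 = 6.28332 m along the incline.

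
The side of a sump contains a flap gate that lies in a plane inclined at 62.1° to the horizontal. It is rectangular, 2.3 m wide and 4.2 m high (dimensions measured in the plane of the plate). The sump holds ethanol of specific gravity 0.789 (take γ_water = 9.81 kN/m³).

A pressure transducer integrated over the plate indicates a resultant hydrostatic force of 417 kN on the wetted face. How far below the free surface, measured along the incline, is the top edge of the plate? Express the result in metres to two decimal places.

γ = 0.789 × 9.81 = 7.74009 kN/m³.
A = 2.3 × 4.2 = 9.66 m².
From F = γ·h_c·A, the centroid depth is h_c = 417/(7.74009 × 9.66) = 5.57716 m.
Let θ = 62.1° be the plate's angle to the horizontal; measure y along the incline from where the plane meets the free surface. Vertical depth h = y·sinθ with sinθ = 0.883766.
Along the incline, y_c = h_c/sinθ = 5.57716/0.883766 = 6.31067 m.
The centroid lies 4.2/2 = 2.1 m below the top edge, so the top edge sits at y_top = 6.31067 − 2.1 = 4.21067 m along the incline.

y_top ≈ 4.21 m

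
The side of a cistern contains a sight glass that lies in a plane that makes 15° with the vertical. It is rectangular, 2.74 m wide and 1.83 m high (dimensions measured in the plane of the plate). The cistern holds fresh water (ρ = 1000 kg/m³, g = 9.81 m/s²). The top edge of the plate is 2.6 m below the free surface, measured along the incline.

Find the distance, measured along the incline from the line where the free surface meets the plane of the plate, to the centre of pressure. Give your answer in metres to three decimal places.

γ = ρg = 1000 × 9.81 = 9810 N/m³ = 9.81 kN/m³.
The plate makes 15° with the vertical, i.e. θ = 90° − 15° = 75° to the horizontal. Measuring y along the incline from the free-surface line, vertical depth h = y·sinθ with sinθ = 0.965926.
The centroid lies 1.83/2 = 0.915 m below the top edge, so y_c = 2.6 + 0.915 = 3.515 m and h_c = 3.515 × 0.965926 = 3.39523 m.
A = 2.74 × 1.83 = 5.0142 m².
Resultant F = γ·h_c·A = 9.81 × 3.39523 × 5.0142 = 167.009 kN.
I_c = b·h³/12 = 2.74 × 1.83³/12 = 1.39934 m⁴.
Centre of pressure: y_p = y_c + I_c/(y_c·A) = 3.515 + 1.39934/(3.515 × 5.0142) = 3.515 + 0.0793956 = 3.5944 m along the plane.

y_p = 3.594 m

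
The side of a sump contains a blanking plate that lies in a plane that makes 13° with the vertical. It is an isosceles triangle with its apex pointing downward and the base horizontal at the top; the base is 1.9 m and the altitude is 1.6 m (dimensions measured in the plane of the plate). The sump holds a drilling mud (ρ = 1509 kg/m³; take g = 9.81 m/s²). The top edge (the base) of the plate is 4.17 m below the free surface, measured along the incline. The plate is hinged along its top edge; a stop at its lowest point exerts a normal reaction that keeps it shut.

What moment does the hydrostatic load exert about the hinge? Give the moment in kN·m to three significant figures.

M ≈ 58.1 kN·m

γ = ρg = 1509 × 9.81 / 1000 = 14.80329 kN/m³.
The plate makes 13° with the vertical, i.e. θ = 90° − 13° = 77° to the horizontal. Measuring y along the incline from the free-surface line, vertical depth h = y·sinθ with sinθ = 0.974370.
With the apex down, the centroid sits h/3 = 1.6/3 = 0.533333 m below the base (the top edge), so y_c = 4.17 + 0.533333 = 4.70333 m and h_c = 4.70333 × 0.974370 = 4.58278 m.
A = ½ × 1.9 × 1.6 = 1.52 m².
Resultant F = γ·h_c·A = 14.80329 × 4.58278 × 1.52 = 103.117 kN.
I_c = b·h³/36 = 1.9 × 1.6³/36 = 0.216178 m⁴.
Centre of pressure: y_p = y_c + I_c/(y_c·A) = 4.70333 + 0.216178/(4.70333 × 1.52) = 4.70333 + 0.0302387 = 4.73357 m along the plane.
The resultant acts 0.533333 + 0.0302387 = 0.563572 m (along the plate) below the hinge at the top edge, so the moment about the hinge is M = F × 0.563572 = 103.117 × 0.563572 = 58.1139 kN·m.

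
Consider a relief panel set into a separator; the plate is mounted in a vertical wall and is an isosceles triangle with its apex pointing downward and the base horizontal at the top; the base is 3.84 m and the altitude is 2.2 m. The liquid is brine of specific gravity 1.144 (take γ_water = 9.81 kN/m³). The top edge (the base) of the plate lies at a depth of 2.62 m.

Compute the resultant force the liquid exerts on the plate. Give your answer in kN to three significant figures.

γ = 1.144 × 9.81 = 11.22264 kN/m³.
With the apex down, the centroid sits h/3 = 2.2/3 = 0.733333 m below the base (the top edge), so the centroid depth is h_c = 2.62 + 0.733333 = 3.35333 m.
A = ½ × 3.84 × 2.2 = 4.224 m².
Resultant F = γ·h_c·A = 11.22264 × 3.35333 × 4.224 = 158.963 kN.

F ≈ 159 kN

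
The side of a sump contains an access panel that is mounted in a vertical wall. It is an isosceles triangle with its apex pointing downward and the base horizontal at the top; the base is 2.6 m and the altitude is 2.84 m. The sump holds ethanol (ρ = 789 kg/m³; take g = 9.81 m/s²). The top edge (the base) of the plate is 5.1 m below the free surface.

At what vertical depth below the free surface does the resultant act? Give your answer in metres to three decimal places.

h_p = 6.121 m

γ = ρg = 789 × 9.81 / 1000 = 7.74009 kN/m³.
With the apex down, the centroid sits h/3 = 2.84/3 = 0.946667 m below the base (the top edge), so the centroid depth is h_c = 5.1 + 0.946667 = 6.04667 m.
A = ½ × 2.6 × 2.84 = 3.692 m².
Resultant F = γ·h_c·A = 7.74009 × 6.04667 × 3.692 = 172.792 kN.
I_c = b·h³/36 = 2.6 × 2.84³/36 = 1.65434 m⁴.
Centre of pressure: y_p = y_c + I_c/(y_c·A) = 6.04667 + 1.65434/(6.04667 × 3.692) = 6.04667 + 0.0741049 = 6.12077 m along the plane.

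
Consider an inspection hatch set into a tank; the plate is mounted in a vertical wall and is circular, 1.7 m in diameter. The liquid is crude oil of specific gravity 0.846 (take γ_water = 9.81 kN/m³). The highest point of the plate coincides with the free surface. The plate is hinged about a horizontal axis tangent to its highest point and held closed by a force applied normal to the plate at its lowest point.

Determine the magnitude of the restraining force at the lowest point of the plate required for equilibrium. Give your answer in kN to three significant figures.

γ = 0.846 × 9.81 = 8.29926 kN/m³.
The centroid is at the centre, 0.85 m below the top of the plate, so the centroid depth is h_c = 0.85 m.
A = π(0.85)² = 2.2698 m².
Resultant F = γ·h_c·A = 8.29926 × 0.85 × 2.2698 = 16.012 kN.
I_c = πr⁴/4 = π × 0.85⁴/4 = 0.409983 m⁴.
Centre of pressure: y_p = y_c + I_c/(y_c·A) = 0.85 + 0.409983/(0.85 × 2.2698) = 0.85 + 0.2125 = 1.0625 m along the plane.
The resultant acts 0.85 + 0.2125 = 1.0625 m (along the plate) below the hinge at the top edge, so the moment about the hinge is M = F × 1.0625 = 16.012 × 1.0625 = 17.0128 kN·m.
A normal force at the bottom, 1.7 m from the hinge, must supply this moment: P = 17.0128/1.7 = 10.0075 kN.

P ≈ 10.0 kN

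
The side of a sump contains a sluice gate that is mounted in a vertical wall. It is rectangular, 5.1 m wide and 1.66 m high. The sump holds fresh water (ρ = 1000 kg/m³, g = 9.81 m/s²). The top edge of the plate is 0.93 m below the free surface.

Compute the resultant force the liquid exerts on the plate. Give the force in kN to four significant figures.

γ = ρg = 1000 × 9.81 = 9810 N/m³ = 9.81 kN/m³.
The centroid lies 1.66/2 = 0.83 m below the top edge, so the centroid depth is h_c = 0.93 + 0.83 = 1.76 m.
A = 5.1 × 1.66 = 8.466 m².
Resultant F = γ·h_c·A = 9.81 × 1.76 × 8.466 = 146.171 kN.

F ≈ 146.2 kN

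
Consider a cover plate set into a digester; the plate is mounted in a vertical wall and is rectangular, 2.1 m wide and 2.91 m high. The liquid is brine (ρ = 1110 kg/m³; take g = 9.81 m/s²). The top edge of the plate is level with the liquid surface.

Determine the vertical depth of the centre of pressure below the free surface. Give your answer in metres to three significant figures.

γ = ρg = 1110 × 9.81 / 1000 = 10.8891 kN/m³.
The centroid lies 2.91/2 = 1.455 m below the top edge, so the centroid depth is h_c = 1.455 m.
A = 2.1 × 2.91 = 6.111 m².
Resultant F = γ·h_c·A = 10.8891 × 1.455 × 6.111 = 96.8205 kN.
I_c = b·h³/12 = 2.1 × 2.91³/12 = 4.31238 m⁴.
Centre of pressure: y_p = y_c + I_c/(y_c·A) = 1.455 + 4.31238/(1.455 × 6.111) = 1.455 + 0.485 = 1.94 m along the plane.

h_p = 1.94 m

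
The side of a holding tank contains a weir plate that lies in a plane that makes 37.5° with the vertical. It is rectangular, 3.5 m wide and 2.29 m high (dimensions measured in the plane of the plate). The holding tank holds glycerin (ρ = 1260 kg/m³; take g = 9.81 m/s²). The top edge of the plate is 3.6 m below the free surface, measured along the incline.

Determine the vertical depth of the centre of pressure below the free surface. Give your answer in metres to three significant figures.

h_p = 3.84 m

γ = ρg = 1260 × 9.81 / 1000 = 12.3606 kN/m³.
The plate makes 37.5° with the vertical, i.e. θ = 90° − 37.5° = 52.5° to the horizontal. Measuring y along the incline from the free-surface line, vertical depth h = y·sinθ with sinθ = 0.793353.
The centroid lies 2.29/2 = 1.145 m below the top edge, so y_c = 3.6 + 1.145 = 4.745 m and h_c = 4.745 × 0.793353 = 3.76446 m.
A = 3.5 × 2.29 = 8.015 m².
Resultant F = γ·h_c·A = 12.3606 × 3.76446 × 8.015 = 372.946 kN.
I_c = b·h³/12 = 3.5 × 2.29³/12 = 3.50262 m⁴.
Centre of pressure: y_p = y_c + I_c/(y_c·A) = 4.745 + 3.50262/(4.745 × 8.015) = 4.745 + 0.0920987 = 4.8371 m along the plane.
Vertically, h_p = y_p·sinθ = 4.8371 × 0.793353 = 3.83753 m.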